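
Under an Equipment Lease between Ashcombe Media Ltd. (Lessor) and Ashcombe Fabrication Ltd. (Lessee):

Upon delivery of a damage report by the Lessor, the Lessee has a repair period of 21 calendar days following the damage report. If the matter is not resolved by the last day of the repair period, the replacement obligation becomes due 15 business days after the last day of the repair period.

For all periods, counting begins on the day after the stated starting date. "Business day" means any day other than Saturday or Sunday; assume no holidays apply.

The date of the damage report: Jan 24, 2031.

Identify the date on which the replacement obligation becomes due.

Adding 21 calendar days to Jan 24, 2031 gives Feb 14, 2031, which is the last day of the repair period.
The date on which the replacement obligation becomes due: counting 15 business days from Friday, Feb 14, 2031 (Feb 17, Feb 18, Feb 19, Feb 20, …, Mar 5, Mar 6, Mar 7, skipping weekends) reaches Friday, Mar 7, 2031.

Mar 7, 2031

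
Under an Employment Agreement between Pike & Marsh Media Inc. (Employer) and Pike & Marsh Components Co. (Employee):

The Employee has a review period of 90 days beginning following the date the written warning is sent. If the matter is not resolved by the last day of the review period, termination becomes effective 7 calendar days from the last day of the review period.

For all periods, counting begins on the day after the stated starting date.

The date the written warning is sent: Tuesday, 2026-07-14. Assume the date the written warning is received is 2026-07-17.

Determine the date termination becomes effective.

2026-10-19

The last day of the review period: 2026-07-14 + 90 days = 2026-10-12.
Adding 7 calendar days to 2026-10-12 gives 2026-10-19, which is the date termination becomes effective.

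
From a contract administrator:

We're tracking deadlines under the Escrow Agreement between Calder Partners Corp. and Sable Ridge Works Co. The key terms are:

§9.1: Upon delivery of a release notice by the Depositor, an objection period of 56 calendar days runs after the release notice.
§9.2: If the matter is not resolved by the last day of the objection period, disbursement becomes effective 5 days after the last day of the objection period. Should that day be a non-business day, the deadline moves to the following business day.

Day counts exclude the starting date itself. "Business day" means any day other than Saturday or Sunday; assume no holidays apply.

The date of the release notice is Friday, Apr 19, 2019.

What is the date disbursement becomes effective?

Jun 19, 2019

Adding 56 calendar days to Apr 19, 2019 gives Jun 14, 2019, which is the last day of the objection period.
Adding 5 calendar days to Jun 14, 2019 gives Jun 19, 2019, which is the date disbursement becomes effective. Jun 19, 2019 is a Wednesday, so no roll-forward applies.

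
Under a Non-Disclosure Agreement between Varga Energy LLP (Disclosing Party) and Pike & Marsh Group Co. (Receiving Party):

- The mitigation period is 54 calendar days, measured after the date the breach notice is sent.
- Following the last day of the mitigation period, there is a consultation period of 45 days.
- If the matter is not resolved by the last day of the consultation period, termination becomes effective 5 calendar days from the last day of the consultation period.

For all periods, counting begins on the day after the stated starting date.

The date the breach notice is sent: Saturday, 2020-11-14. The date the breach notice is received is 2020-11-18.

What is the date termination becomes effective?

2021-02-26

Adding 54 calendar days to 2020-11-14 gives 2021-01-07, which is the last day of the mitigation period.
The last day of the consultation period: 2021-01-07 + 45 days = 2021-02-21.
The date termination becomes effective: 2021-02-21 + 5 days = 2021-02-26.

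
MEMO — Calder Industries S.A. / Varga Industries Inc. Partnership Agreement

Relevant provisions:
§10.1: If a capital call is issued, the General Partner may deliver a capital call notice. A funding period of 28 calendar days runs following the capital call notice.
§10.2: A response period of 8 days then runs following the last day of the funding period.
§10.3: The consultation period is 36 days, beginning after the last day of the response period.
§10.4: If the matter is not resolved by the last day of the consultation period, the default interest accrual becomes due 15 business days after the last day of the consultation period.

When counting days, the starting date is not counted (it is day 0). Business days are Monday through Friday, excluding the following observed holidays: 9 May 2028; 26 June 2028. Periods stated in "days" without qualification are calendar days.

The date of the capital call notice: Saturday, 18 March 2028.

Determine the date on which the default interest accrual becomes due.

The last day of the funding period: 18 March 2028 + 28 days = 15 April 2028.
The last day of the response period: 8 calendar days after 15 April 2028 is 23 April 2028.
The last day of the consultation period: 23 April 2028 + 36 days = 29 May 2028.
The date on which the default interest accrual becomes due: counting 15 business days from Monday, 29 May 2028 (May 30, May 31, Jun 1, Jun 2, …, Jun 15, Jun 16, Jun 19, skipping weekends) reaches Monday, 19 June 2028.

19 June 2028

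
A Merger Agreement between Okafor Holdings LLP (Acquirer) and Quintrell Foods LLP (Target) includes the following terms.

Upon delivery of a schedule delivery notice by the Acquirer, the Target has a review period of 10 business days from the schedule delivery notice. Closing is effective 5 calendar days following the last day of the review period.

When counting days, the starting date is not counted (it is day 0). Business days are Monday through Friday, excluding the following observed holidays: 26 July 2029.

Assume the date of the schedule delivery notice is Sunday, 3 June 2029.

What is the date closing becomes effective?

20 June 2029

From Sunday, 3 June 2029, 10 business days (Jun 4, Jun 5, Jun 6, Jun 7, Jun 8, Jun 11, Jun 12, Jun 13, Jun 14, Jun 15, skipping weekends) brings us to Friday, 15 June 2029, which is the last day of the review period.
Adding 5 calendar days to 15 June 2029 gives 20 June 2029, which is the date closing becomes effective.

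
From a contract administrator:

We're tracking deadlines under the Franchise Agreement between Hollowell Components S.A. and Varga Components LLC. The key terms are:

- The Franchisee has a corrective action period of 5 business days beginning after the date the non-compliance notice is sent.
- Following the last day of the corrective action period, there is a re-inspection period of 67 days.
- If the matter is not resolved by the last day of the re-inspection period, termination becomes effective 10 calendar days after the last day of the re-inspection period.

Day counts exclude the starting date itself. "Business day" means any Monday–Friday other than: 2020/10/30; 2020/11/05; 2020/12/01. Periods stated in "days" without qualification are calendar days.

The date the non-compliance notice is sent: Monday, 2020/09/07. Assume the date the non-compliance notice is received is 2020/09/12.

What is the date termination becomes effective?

From Monday, 2020/09/07, 5 business days (Sep 8, Sep 9, Sep 10, Sep 11, Sep 14, skipping weekends) brings us to Monday, 2020/09/14, which is the last day of the corrective action period.
The last day of the re-inspection period: 67 calendar days after 2020/09/14 is 2020/11/20.
The date termination becomes effective: 2020/11/20 + 10 days = 2020/11/30.

2020/11/30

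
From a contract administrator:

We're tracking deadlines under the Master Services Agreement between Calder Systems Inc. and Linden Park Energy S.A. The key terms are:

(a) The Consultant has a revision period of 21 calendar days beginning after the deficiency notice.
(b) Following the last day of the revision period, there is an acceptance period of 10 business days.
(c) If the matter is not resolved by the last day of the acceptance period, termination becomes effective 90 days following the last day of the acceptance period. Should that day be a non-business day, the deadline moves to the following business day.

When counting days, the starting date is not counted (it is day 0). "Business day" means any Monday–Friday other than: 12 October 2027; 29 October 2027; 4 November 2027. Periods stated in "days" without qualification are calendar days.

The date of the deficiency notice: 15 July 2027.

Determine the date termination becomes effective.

17 November 2027

The last day of the revision period: 15 July 2027 + 21 days = 5 August 2027.
From Thursday, 5 August 2027, 10 business days (Aug 6, Aug 9, Aug 10, Aug 11, Aug 12, Aug 13, Aug 16, Aug 17, Aug 18, Aug 19, skipping weekends) brings us to Thursday, 19 August 2027, which is the last day of the acceptance period.
Adding 90 calendar days to 19 August 2027 gives 17 November 2027, which is the date termination becomes effective. 17 November 2027 is a Wednesday and is not a listed holiday, so no roll-forward applies.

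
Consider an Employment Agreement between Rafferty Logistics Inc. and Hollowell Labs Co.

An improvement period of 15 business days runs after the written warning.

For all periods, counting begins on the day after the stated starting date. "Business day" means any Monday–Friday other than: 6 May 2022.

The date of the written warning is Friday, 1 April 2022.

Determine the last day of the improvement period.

22 April 2022

The last day of the improvement period: counting 15 business days from Friday, 1 April 2022 (Apr 4, Apr 5, Apr 6, Apr 7, …, Apr 20, Apr 21, Apr 22, skipping weekends) reaches Friday, 22 April 2022.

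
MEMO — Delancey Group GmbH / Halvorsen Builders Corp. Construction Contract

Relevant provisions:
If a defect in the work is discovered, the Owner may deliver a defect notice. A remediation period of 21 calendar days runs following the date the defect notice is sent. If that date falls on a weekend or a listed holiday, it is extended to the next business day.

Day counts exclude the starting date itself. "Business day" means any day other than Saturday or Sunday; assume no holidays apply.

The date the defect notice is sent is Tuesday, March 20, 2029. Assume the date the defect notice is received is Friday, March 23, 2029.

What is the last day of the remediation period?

April 10, 2029

Adding 21 calendar days to March 20, 2029 gives April 10, 2029, which is the last day of the remediation period. April 10, 2029 is a Tuesday, so no roll-forward applies.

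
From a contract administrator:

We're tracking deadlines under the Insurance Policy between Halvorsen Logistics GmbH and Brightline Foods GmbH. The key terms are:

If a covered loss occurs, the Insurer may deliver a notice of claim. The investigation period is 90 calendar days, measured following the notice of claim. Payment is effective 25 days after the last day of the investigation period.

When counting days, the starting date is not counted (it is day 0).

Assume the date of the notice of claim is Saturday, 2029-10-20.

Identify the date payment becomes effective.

2030-02-12

The last day of the investigation period: 90 calendar days after 2029-10-20 is 2030-01-18.
The date payment becomes effective: 2030-01-18 + 25 days = 2030-02-12.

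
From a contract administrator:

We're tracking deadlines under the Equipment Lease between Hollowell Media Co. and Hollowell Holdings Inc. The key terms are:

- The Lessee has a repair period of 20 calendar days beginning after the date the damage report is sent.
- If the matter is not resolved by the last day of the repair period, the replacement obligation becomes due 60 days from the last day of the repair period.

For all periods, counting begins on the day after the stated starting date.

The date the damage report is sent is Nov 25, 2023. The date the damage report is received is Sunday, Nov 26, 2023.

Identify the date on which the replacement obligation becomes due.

The last day of the repair period: Nov 25, 2023 + 20 days = Dec 15, 2023.
The date on which the replacement obligation becomes due: Dec 15, 2023 + 60 days = Feb 13, 2024.

Feb 13, 2024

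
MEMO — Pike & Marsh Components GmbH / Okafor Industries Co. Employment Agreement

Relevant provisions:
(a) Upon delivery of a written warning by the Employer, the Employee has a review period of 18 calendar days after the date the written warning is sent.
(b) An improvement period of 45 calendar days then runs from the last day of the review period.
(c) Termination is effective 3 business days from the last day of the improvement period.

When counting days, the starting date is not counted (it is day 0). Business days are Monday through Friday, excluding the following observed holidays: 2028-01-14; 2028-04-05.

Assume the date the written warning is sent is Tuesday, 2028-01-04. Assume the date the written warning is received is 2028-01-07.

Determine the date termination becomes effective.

The last day of the review period: 18 calendar days after 2028-01-04 is 2028-01-22.
Adding 45 calendar days to 2028-01-22 gives 2028-03-07, which is the last day of the improvement period.
The date termination becomes effective: counting 3 business days from Tuesday, 2028-03-07 (Mar 8, Mar 9, Mar 10, skipping weekends) reaches Friday, 2028-03-10.

2028-03-10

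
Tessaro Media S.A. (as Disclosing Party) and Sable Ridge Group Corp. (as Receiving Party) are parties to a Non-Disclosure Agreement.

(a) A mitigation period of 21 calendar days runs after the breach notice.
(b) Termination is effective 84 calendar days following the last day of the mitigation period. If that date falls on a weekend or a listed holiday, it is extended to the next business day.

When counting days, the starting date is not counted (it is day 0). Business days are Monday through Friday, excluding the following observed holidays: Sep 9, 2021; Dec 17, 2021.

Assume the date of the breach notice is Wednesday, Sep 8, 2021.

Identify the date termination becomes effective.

Adding 21 calendar days to Sep 8, 2021 gives Sep 29, 2021, which is the last day of the mitigation period.
The date termination becomes effective: 84 calendar days after Sep 29, 2021 is Dec 22, 2021. Dec 22, 2021 is a Wednesday and is not a listed holiday, so no roll-forward applies.

Dec 22, 2021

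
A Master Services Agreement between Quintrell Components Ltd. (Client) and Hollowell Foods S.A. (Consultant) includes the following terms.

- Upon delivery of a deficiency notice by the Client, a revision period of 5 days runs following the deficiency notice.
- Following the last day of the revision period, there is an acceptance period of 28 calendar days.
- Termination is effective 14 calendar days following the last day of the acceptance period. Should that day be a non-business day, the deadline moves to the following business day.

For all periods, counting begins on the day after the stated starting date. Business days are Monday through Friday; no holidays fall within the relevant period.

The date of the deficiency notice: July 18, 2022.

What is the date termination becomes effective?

The last day of the revision period: 5 calendar days after July 18, 2022 is July 23, 2022.
The last day of the acceptance period: July 23, 2022 + 28 days = August 20, 2022.
Adding 14 calendar days to August 20, 2022 gives September 3, 2022, which is the date termination becomes effective. That falls on a Saturday, so it rolls to the next business day, Monday, September 5, 2022.

September 5, 2022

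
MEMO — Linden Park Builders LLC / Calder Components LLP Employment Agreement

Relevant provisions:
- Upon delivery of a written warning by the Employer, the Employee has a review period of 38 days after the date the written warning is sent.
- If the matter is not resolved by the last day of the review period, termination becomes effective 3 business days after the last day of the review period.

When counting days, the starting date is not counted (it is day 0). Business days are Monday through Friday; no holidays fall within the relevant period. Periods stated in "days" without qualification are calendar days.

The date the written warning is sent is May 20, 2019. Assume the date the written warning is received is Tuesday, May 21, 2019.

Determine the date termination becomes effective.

July 2, 2019

The last day of the review period: May 20, 2019 + 38 days = June 27, 2019.
From Thursday, June 27, 2019, 3 business days (Jun 28, Jul 1, Jul 2, skipping weekends) brings us to Tuesday, July 2, 2019, which is the date termination becomes effective.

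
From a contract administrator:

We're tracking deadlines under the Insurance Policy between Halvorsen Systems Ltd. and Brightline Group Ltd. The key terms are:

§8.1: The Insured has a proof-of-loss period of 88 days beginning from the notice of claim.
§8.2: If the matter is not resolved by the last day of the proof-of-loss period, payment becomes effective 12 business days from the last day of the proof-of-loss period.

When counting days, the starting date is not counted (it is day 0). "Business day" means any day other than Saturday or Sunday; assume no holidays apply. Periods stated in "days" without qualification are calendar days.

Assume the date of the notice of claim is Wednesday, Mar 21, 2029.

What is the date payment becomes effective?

Jul 3, 2029

The last day of the proof-of-loss period: Mar 21, 2029 + 88 days = Jun 17, 2029.
The date payment becomes effective: 12 business days after Sunday, Jun 17, 2029, skipping weekends — Jun 18, Jun 19, Jun 20, Jun 21, …, Jun 29, Jul 2, Jul 3 — lands on Tuesday, Jul 3, 2029.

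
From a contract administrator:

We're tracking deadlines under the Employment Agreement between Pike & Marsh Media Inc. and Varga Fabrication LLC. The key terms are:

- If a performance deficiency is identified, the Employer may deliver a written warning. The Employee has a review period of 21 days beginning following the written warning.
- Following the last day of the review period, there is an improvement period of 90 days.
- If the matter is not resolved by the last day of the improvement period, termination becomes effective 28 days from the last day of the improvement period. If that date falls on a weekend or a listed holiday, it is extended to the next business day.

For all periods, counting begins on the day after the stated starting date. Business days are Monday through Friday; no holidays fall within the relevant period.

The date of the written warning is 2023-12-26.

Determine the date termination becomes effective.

Adding 21 calendar days to 2023-12-26 gives 2024-01-16, which is the last day of the review period.
The last day of the improvement period: 90 calendar days after 2024-01-16 is 2024-04-15.
The date termination becomes effective: 28 calendar days after 2024-04-15 is 2024-05-13. 2024-05-13 is a Monday, so no roll-forward applies.

2024-05-13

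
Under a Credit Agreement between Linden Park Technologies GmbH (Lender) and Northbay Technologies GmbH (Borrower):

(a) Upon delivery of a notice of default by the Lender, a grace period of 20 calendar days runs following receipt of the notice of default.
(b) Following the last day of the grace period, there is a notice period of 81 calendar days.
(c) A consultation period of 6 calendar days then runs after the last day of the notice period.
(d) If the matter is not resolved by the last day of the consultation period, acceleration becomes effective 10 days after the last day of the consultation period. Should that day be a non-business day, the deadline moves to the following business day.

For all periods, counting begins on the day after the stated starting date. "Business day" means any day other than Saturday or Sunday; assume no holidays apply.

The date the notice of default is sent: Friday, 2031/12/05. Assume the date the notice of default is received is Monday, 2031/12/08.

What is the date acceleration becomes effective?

The last day of the grace period: 20 calendar days after 2031/12/08 is 2031/12/28.
Adding 81 calendar days to 2031/12/28 gives 2032/03/18, which is the last day of the notice period.
Adding 6 calendar days to 2032/03/18 gives 2032/03/24, which is the last day of the consultation period.
The date acceleration becomes effective: 2032/03/24 + 10 days = 2032/04/03. That falls on a Saturday, so it rolls to the next business day, Monday, 2032/04/05.

2032/04/05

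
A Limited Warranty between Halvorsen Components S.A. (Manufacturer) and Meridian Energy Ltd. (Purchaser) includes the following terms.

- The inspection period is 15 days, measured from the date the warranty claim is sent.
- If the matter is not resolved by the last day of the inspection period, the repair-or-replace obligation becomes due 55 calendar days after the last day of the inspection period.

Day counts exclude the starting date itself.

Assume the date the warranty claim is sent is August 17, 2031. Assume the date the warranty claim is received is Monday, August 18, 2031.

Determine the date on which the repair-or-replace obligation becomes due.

The last day of the inspection period: 15 calendar days after August 17, 2031 is September 1, 2031.
The date on which the repair-or-replace obligation becomes due: 55 calendar days after September 1, 2031 is October 26, 2031.

October 26, 2031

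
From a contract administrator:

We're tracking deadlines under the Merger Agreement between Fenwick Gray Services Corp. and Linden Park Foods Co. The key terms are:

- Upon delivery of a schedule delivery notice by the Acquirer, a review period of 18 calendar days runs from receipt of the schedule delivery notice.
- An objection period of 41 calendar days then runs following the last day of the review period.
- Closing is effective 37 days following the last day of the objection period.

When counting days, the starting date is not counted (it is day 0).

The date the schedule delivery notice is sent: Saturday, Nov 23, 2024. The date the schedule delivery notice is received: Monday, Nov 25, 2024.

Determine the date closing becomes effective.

Mar 1, 2025

The last day of the review period: Nov 25, 2024 + 18 days = Dec 13, 2024.
Adding 41 calendar days to Dec 13, 2024 gives Jan 23, 2025, which is the last day of the objection period.
The date closing becomes effective: 37 calendar days after Jan 23, 2025 is Mar 1, 2025.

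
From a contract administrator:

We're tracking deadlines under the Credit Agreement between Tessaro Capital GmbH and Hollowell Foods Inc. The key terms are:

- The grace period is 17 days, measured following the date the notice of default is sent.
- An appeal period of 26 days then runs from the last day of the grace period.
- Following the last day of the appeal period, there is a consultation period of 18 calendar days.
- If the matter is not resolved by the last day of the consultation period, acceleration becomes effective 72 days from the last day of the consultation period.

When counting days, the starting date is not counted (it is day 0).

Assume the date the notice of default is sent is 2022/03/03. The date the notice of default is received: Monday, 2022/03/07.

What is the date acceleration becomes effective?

The last day of the grace period: 2022/03/03 + 17 days = 2022/03/20.
The last day of the appeal period: 26 calendar days after 2022/03/20 is 2022/04/15.
The last day of the consultation period: 18 calendar days after 2022/04/15 is 2022/05/03.
The date acceleration becomes effective: 72 calendar days after 2022/05/03 is 2022/07/14.

2022/07/14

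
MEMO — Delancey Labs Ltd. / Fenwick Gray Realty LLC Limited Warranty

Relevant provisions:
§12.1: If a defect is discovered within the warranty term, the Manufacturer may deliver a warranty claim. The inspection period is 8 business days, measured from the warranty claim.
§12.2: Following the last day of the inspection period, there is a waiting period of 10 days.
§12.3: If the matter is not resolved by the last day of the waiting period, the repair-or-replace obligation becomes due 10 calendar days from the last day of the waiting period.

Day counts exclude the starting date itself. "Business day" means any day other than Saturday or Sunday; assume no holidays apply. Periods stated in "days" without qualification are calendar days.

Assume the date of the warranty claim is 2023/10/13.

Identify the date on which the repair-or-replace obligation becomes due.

2023/11/14

The last day of the inspection period: counting 8 business days from Friday, 2023/10/13 (Oct 16, Oct 17, Oct 18, Oct 19, Oct 20, Oct 23, Oct 24, Oct 25, skipping weekends) reaches Wednesday, 2023/10/25.
The last day of the waiting period: 10 calendar days after 2023/10/25 is 2023/11/04.
Adding 10 calendar days to 2023/11/04 gives 2023/11/14, which is the date on which the repair-or-replace obligation becomes due.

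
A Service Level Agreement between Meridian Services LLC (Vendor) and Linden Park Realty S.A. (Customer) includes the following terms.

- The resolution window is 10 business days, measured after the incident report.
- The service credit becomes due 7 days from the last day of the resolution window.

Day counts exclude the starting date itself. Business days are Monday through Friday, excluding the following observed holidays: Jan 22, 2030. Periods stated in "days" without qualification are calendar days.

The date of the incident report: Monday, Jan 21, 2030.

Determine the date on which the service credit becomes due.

The last day of the resolution window: 10 business days after Monday, Jan 21, 2030, skipping weekends and the listed holiday on Jan 22 — Jan 23, Jan 24, Jan 25, Jan 28, Jan 29, Jan 30, Jan 31, Feb 1, Feb 4, Feb 5 — lands on Tuesday, Feb 5, 2030.
Adding 7 calendar days to Feb 5, 2030 gives Feb 12, 2030, which is the date on which the service credit becomes due.

Feb 12, 2030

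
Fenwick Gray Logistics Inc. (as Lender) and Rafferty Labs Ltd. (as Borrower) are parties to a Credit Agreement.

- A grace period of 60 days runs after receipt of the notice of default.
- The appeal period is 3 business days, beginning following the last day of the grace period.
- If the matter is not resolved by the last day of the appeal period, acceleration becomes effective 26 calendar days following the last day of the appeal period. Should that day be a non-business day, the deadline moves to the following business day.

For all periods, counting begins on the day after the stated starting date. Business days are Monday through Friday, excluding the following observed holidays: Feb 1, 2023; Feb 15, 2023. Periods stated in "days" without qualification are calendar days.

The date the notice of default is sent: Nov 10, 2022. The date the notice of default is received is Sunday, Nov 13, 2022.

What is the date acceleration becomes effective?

Feb 13, 2023

The last day of the grace period: 60 calendar days after Nov 13, 2022 is Jan 12, 2023.
From Thursday, Jan 12, 2023, 3 business days (Jan 13, Jan 16, Jan 17, skipping weekends) brings us to Tuesday, Jan 17, 2023, which is the last day of the appeal period.
The date acceleration becomes effective: 26 calendar days after Jan 17, 2023 is Feb 12, 2023. That falls on a Sunday, so it rolls to the next business day, Monday, Feb 13, 2023.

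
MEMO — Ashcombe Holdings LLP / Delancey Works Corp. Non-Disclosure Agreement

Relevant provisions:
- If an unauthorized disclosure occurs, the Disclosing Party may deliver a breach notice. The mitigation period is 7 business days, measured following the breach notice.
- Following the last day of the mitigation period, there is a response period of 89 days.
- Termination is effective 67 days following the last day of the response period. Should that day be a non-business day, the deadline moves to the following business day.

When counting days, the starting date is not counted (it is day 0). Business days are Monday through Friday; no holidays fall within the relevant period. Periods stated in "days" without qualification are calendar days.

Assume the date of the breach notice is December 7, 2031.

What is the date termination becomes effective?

May 20, 2032

The last day of the mitigation period: 7 business days after Sunday, December 7, 2031, skipping weekends — Dec 8, Dec 9, Dec 10, Dec 11, Dec 12, Dec 15, Dec 16 — lands on Tuesday, December 16, 2031.
The last day of the response period: December 16, 2031 + 89 days = March 14, 2032.
The date termination becomes effective: March 14, 2032 + 67 days = May 20, 2032. May 20, 2032 is a Thursday, so no roll-forward applies.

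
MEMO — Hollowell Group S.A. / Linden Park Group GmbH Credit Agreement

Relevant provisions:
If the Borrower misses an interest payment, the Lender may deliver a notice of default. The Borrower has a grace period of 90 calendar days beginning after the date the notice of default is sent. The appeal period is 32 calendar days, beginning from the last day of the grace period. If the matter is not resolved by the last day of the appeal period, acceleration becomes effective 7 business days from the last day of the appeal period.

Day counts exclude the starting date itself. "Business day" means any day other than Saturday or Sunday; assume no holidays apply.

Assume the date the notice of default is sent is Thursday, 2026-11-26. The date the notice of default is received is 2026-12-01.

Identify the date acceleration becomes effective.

The last day of the grace period: 2026-11-26 + 90 days = 2027-02-24.
The last day of the appeal period: 32 calendar days after 2027-02-24 is 2027-03-28.
The date acceleration becomes effective: 7 business days after Sunday, 2027-03-28, skipping weekends — Mar 29, Mar 30, Mar 31, Apr 1, Apr 2, Apr 5, Apr 6 — lands on Tuesday, 2027-04-06.

2027-04-06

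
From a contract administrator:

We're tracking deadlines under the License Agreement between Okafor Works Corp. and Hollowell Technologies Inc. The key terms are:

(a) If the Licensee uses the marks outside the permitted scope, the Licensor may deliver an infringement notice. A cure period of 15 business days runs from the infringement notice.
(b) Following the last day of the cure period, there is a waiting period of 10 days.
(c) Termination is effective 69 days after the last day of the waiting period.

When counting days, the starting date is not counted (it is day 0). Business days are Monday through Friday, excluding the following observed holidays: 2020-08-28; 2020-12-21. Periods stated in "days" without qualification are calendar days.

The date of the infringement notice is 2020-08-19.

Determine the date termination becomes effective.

The last day of the cure period: counting 15 business days from Wednesday, 2020-08-19 (Aug 20, Aug 21, Aug 24, Aug 25, …, Sep 8, Sep 9, Sep 10, skipping weekends and the listed holiday on Aug 28) reaches Thursday, 2020-09-10.
The last day of the waiting period: 10 calendar days after 2020-09-10 is 2020-09-20.
The date termination becomes effective: 69 calendar days after 2020-09-20 is 2020-11-28.

2020-11-28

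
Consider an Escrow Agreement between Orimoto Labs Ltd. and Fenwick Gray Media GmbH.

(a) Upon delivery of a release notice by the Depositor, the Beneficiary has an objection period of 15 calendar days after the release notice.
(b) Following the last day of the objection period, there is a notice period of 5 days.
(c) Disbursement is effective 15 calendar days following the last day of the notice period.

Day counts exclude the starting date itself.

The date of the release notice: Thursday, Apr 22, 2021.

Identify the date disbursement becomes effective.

May 27, 2021

The last day of the objection period: 15 calendar days after Apr 22, 2021 is May 7, 2021.
Adding 5 calendar days to May 7, 2021 gives May 12, 2021, which is the last day of the notice period.
The date disbursement becomes effective: 15 calendar days after May 12, 2021 is May 27, 2021.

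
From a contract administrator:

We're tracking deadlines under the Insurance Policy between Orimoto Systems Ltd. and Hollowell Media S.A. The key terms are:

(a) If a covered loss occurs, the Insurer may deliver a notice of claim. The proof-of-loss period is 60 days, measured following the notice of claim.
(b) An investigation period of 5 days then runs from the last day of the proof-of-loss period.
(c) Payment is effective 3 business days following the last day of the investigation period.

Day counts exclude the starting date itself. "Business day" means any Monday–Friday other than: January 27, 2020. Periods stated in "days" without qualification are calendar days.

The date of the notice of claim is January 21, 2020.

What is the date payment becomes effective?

March 31, 2020

Adding 60 calendar days to January 21, 2020 gives March 21, 2020, which is the last day of the proof-of-loss period.
Adding 5 calendar days to March 21, 2020 gives March 26, 2020, which is the last day of the investigation period.
The date payment becomes effective: 3 business days after Thursday, March 26, 2020, skipping weekends — Mar 27, Mar 30, Mar 31 — lands on Tuesday, March 31, 2020.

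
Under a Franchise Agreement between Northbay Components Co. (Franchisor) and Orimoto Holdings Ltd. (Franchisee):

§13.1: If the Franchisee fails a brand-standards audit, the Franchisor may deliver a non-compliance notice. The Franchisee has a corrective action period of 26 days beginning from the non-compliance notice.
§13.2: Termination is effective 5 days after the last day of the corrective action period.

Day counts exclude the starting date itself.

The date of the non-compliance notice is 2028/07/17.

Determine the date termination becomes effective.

The last day of the corrective action period: 26 calendar days after 2028/07/17 is 2028/08/12.
The date termination becomes effective: 5 calendar days after 2028/08/12 is 2028/08/17.

2028/08/17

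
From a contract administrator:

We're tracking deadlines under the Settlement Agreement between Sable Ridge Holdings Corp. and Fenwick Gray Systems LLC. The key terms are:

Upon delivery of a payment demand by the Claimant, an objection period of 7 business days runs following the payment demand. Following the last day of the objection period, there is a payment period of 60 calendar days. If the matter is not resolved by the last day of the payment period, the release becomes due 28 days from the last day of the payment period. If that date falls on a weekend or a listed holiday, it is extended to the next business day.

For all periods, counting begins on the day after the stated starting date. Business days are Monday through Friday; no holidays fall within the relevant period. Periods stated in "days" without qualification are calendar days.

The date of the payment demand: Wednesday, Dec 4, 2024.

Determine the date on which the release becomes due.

From Wednesday, Dec 4, 2024, 7 business days (Dec 5, Dec 6, Dec 9, Dec 10, Dec 11, Dec 12, Dec 13, skipping weekends) brings us to Friday, Dec 13, 2024, which is the last day of the objection period.
The last day of the payment period: 60 calendar days after Dec 13, 2024 is Feb 11, 2025.
The date on which the release becomes due: Feb 11, 2025 + 28 days = Mar 11, 2025. Mar 11, 2025 is a Tuesday, so no roll-forward applies.

Mar 11, 2025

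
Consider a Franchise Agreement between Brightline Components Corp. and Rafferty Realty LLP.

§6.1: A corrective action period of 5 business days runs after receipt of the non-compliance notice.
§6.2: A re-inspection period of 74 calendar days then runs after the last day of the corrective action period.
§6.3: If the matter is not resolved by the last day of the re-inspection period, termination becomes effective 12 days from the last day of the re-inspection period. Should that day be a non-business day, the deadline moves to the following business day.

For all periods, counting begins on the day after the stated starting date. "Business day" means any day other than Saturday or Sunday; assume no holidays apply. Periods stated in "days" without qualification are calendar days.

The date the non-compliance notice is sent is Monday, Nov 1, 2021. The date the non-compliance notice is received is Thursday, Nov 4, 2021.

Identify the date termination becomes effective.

The last day of the corrective action period: 5 business days after Thursday, Nov 4, 2021, skipping weekends — Nov 5, Nov 8, Nov 9, Nov 10, Nov 11 — lands on Thursday, Nov 11, 2021.
The last day of the re-inspection period: Nov 11, 2021 + 74 days = Jan 24, 2022.
The date termination becomes effective: 12 calendar days after Jan 24, 2022 is Feb 5, 2022. That falls on a Saturday, so it rolls to the next business day, Monday, Feb 7, 2022.

Feb 7, 2022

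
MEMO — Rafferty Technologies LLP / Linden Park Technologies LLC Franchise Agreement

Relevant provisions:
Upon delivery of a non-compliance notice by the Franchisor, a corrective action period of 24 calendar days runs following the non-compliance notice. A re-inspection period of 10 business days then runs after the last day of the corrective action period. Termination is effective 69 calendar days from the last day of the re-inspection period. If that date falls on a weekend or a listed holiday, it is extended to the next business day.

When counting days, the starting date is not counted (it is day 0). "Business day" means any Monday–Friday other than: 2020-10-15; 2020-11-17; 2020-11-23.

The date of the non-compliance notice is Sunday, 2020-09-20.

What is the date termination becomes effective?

The last day of the corrective action period: 24 calendar days after 2020-09-20 is 2020-10-14.
The last day of the re-inspection period: counting 10 business days from Wednesday, 2020-10-14 (Oct 16, Oct 19, Oct 20, Oct 21, Oct 22, Oct 23, Oct 26, Oct 27, Oct 28, Oct 29, skipping weekends and the listed holiday on Oct 15) reaches Thursday, 2020-10-29.
The date termination becomes effective: 2020-10-29 + 69 days = 2021-01-06. 2021-01-06 is a Wednesday and is not a listed holiday, so no roll-forward applies.

2021-01-06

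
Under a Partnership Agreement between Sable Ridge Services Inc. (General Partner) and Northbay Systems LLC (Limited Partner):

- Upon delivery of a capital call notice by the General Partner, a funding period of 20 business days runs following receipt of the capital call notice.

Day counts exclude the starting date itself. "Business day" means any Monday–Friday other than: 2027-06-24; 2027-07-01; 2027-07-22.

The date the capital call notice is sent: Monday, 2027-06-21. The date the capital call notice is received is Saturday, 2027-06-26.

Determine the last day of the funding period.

From Saturday, 2027-06-26, 20 business days (Jun 28, Jun 29, Jun 30, Jul 2, …, Jul 23, Jul 26, Jul 27, skipping weekends and the listed holidays on Jul 1, Jul 22) brings us to Tuesday, 2027-07-27, which is the last day of the funding period.

2027-07-27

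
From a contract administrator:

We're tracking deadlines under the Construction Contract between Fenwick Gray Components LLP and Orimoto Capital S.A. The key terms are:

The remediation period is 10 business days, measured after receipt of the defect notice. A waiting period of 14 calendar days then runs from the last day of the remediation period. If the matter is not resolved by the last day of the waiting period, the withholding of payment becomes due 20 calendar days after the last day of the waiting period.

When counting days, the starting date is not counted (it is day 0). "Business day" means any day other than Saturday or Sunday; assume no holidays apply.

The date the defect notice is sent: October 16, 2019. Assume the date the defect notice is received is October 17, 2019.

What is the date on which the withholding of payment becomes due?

The last day of the remediation period: counting 10 business days from Thursday, October 17, 2019 (Oct 18, Oct 21, Oct 22, Oct 23, Oct 24, Oct 25, Oct 28, Oct 29, Oct 30, Oct 31, skipping weekends) reaches Thursday, October 31, 2019.
Adding 14 calendar days to October 31, 2019 gives November 14, 2019, which is the last day of the waiting period.
Adding 20 calendar days to November 14, 2019 gives December 4, 2019, which is the date on which the withholding of payment becomes due.

December 4, 2019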